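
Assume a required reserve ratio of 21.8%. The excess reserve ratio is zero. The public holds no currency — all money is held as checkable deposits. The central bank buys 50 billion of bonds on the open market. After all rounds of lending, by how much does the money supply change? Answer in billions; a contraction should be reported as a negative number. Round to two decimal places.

The simple money multiplier is m = 1/rr = 1/0.218 ≈ 4.58716.
An open-market purchase increases the monetary base by 50 billion, so ΔM = m × ΔMB = 4.58716 × 50 = 229.358 billion.

229.36 billion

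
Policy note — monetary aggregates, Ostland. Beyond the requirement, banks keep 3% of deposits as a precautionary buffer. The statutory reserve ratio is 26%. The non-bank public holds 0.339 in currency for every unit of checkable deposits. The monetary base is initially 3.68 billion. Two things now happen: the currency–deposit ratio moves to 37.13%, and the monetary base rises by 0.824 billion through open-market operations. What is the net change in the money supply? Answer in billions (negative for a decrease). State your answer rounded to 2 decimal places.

Before: m₁ = (1 + 0.339) / (0.26 + 0.03 + 0.339) ≈ 2.1288, MB₁ = 3.68, so M₁ = 2.1288 × 3.68 ≈ 7.834 billion.
After: m₂ = (1 + 0.3713) / (0.26 + 0.03 + 0.3713) ≈ 2.0736, MB₂ = 3.68 + 0.824 = 4.504, so M₂ = 2.0736 × 4.504 ≈ 9.3395 billion.
ΔM = M₂ − M₁ = 9.3395 − 7.834 = 1.5055 billion.

1.51 billion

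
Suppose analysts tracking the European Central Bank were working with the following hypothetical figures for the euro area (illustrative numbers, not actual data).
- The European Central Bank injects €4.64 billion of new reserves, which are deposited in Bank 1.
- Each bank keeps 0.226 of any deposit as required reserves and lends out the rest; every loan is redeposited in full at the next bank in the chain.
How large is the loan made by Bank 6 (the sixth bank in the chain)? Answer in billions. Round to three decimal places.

Each bank lends a fraction (1 − rr) = 0.7740 of the deposit it receives, so Bank 6 receives 4.64·0.7740^5 and lends 4.64·0.7740^6 ≈ 0.9976 billion.

€0.998 billion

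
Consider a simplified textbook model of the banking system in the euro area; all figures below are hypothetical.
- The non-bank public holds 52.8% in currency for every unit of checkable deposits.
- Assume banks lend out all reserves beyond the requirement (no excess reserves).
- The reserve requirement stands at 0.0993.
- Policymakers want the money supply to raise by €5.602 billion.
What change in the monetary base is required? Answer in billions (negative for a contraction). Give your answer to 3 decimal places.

The money multiplier is m = (1 + c) / (rr + c) = (1 + 0.528) / (0.0993 + 0.528) ≈ 2.43584.
ΔMB = ΔM / m = (+5.602) / 2.43584 ≈ 2.2998 billion.

€2.300 billion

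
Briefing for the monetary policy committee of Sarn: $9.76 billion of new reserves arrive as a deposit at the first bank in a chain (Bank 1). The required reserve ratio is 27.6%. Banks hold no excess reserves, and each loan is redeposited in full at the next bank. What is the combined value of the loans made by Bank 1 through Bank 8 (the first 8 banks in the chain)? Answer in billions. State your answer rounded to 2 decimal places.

$23.67 billion

Bank i lends (1 − rr)^i of the original deposit: Bank 1 lends 9.76·0.7240 ≈ 7.0662, Bank 2 lends 9.76·0.7240² ≈ 5.1160, and so on.
Summing a geometric series: total = 9.76·[0.7240·(1 − 0.7240^8) / (1 − 0.7240)] ≈ 23.6695 billion.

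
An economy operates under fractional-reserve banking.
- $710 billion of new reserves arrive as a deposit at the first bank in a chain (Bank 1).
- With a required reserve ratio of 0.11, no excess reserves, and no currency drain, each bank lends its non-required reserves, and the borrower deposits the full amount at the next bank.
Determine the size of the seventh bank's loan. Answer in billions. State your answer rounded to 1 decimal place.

Each bank lends a fraction (1 − rr) = 0.8900 of the deposit it receives, so Bank 7 receives 710·0.8900^6 and lends 710·0.8900^7 ≈ 314.0425 billion.

$314.0 billion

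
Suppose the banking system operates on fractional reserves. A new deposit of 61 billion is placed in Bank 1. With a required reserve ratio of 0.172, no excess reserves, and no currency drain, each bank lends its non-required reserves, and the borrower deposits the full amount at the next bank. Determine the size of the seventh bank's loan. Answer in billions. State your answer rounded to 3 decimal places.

16.276 billion

Each bank lends a fraction (1 − rr) = 0.8280 of the deposit it receives, so Bank 7 receives 61·0.8280^6 and lends 61·0.8280^7 ≈ 16.2758 billion.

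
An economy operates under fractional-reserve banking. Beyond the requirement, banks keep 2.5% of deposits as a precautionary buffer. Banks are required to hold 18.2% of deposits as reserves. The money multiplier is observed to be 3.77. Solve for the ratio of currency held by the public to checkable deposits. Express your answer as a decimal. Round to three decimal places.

Using m = 3.77. From m = (1 + c)/(c + rr + e), rearranging gives 1 + c = m·(c + rr + e), so c·(1 − m) = m·(rr + e) − 1.
Hence c = [m·(rr + e) − 1]/(1 − m) = [3.77 × (0.182 + 0.025) − 1] / (1 − 3.77) ≈ 0.079282.

0.079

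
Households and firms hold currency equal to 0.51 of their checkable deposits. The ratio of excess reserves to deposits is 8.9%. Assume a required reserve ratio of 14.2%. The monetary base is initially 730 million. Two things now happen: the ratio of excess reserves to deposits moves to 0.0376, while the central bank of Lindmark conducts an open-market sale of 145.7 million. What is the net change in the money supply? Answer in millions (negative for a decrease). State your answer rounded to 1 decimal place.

Before: m₁ = (1 + 0.51) / (0.142 + 0.089 + 0.51) ≈ 2.03779, MB₁ = 730, so M₁ = 2.03779 × 730 = 1487.5867 million.
After: m₂ = (1 + 0.51) / (0.142 + 0.0376 + 0.51) ≈ 2.18968, MB₂ = 730 − 145.7 = 584.3, so M₂ = 2.18968 × 584.3 ≈ 1279.43 million.
ΔM = M₂ − M₁ = 1279.43 − 1487.5867 = -208.1567 million.

-208.2 million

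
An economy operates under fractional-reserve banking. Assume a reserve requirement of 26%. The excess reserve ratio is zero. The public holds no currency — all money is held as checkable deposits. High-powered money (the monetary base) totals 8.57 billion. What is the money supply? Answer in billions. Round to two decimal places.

32.96 billion

With no currency drain or excess reserves, the money multiplier is m = 1/rr = 1/0.26 ≈ 3.8462.
Money supply M = m × MB = 3.8462 × 8.57 ≈ 32.9619 billion.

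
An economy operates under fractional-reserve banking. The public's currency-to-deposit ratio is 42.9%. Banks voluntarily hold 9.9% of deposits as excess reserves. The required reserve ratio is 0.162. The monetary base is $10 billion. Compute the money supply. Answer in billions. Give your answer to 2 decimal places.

The money multiplier is m = (1 + c) / (rr + e + c) = (1 + 0.429) / (0.162 + 0.099 + 0.429) ≈ 2.0710.
So M = m × MB = 2.0710 × 10 = 20.71 billion.

$20.71 billion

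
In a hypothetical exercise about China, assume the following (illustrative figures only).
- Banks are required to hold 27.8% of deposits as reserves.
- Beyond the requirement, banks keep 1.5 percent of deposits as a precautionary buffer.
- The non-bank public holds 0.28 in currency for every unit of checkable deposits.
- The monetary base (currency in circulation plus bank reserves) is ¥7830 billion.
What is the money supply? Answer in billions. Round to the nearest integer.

¥17491 billion

The money multiplier is m = (1 + c) / (rr + e + c) = (1 + 0.28) / (0.278 + 0.015 + 0.28) ≈ 2.23386.
So M = m × MB = 2.23386 × 7830 = 17491.1238 billion.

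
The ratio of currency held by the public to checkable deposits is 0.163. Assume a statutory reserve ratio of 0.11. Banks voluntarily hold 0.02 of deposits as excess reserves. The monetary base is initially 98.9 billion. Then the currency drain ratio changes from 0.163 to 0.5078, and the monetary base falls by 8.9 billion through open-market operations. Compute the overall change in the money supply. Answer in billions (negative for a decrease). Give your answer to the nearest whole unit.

-180 billion

Before: m₁ = (1 + 0.163) / (0.11 + 0.02 + 0.163) ≈ 3.9693, MB₁ = 98.9, so M₁ = 3.9693 × 98.9 ≈ 392.5638 billion.
After: m₂ = (1 + 0.5078) / (0.11 + 0.02 + 0.5078) ≈ 2.3641, MB₂ = 98.9 − 8.9 = 90, so M₂ = 2.3641 × 90 = 212.769 billion.
ΔM = M₂ − M₁ = 212.769 − 392.5638 = -179.7948 billion.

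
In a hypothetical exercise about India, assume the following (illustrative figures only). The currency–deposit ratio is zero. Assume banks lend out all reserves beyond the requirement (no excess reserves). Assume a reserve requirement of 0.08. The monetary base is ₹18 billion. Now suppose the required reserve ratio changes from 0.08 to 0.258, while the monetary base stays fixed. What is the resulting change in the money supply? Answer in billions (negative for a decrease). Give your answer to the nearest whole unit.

Initially m₁ = 1 / (0.08) = 12.5, so M₁ = 12.5 × 18 = 225 billion.
After the change m₂ = 1 / (0.258) ≈ 3.8760, so M₂ = 3.8760 × 18 = 69.768 billion.
ΔM = M₂ − M₁ = 69.768 − 225 = -155.232 billion.

-155 billion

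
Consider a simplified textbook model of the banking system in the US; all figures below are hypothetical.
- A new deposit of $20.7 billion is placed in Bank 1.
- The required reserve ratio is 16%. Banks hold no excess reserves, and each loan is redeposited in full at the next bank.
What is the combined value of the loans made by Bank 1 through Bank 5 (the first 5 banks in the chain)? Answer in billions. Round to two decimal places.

Bank i lends (1 − rr)^i of the original deposit: Bank 1 lends 20.7·0.8400 = 17.3880, Bank 2 lends 20.7·0.8400² ≈ 14.6059, and so on.
Summing a geometric series: total = 20.7·[0.8400·(1 − 0.8400^5) / (1 − 0.8400)] ≈ 63.2258 billion.

$63.23 billion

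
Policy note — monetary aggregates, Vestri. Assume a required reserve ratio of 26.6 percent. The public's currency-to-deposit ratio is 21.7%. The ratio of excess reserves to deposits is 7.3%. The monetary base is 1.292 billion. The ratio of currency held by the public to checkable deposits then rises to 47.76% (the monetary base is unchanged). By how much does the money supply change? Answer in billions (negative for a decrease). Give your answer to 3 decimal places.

Initially m₁ = (1 + 0.217) / (0.266 + 0.073 + 0.217) ≈ 2.18885, so M₁ = 2.18885 × 1.292 ≈ 2.828 billion.
After the change m₂ = (1 + 0.4776) / (0.266 + 0.073 + 0.4776) ≈ 1.80945, so M₂ = 1.80945 × 1.292 ≈ 2.3378 billion.
ΔM = M₂ − M₁ = 2.3378 − 2.828 = -0.4902 billion.

-0.490 billion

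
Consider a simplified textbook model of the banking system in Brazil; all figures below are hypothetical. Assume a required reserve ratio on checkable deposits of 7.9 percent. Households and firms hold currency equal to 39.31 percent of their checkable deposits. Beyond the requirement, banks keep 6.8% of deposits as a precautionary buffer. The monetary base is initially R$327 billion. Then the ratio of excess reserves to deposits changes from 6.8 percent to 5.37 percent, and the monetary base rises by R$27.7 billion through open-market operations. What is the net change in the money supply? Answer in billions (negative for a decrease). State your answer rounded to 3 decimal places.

R$96.330 billion

Before: m₁ = (1 + 0.3931) / (0.079 + 0.068 + 0.3931) ≈ 2.5793372, MB₁ = 327, so M₁ = 2.5793372 × 327 ≈ 843.4433 billion.
After: m₂ = (1 + 0.3931) / (0.079 + 0.0537 + 0.3931) ≈ 2.6494865, MB₂ = 327 + 27.7 = 354.7, so M₂ = 2.6494865 × 354.7 ≈ 939.7729 billion.
ΔM = M₂ − M₁ = 939.7729 − 843.4433 = 96.3296 billion.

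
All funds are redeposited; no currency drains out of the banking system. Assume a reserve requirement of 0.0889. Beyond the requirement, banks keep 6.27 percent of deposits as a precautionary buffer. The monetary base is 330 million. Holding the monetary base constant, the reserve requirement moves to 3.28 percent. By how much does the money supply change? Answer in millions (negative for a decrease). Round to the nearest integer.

1279 million

Initially m₁ = 1 / (0.0889 + 0.0627) ≈ 6.5963, so M₁ = 6.5963 × 330 = 2176.779 million.
After the change m₂ = 1 / (0.0328 + 0.0627) ≈ 10.4712, so M₂ = 10.4712 × 330 = 3455.496 million.
ΔM = M₂ − M₁ = 3455.496 − 2176.779 = 1278.717 million.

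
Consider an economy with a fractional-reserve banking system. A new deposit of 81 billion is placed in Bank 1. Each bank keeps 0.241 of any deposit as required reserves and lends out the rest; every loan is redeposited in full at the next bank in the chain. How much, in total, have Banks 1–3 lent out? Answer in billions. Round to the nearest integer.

144 billion

Bank i lends (1 − rr)^i of the original deposit: Bank 1 lends 81·0.7590 = 61.4790, Bank 2 lends 81·0.7590² ≈ 46.6626, and so on.
Summing a geometric series: total = 81·[0.7590·(1 − 0.7590^3) / (1 − 0.7590)] ≈ 143.5584 billion.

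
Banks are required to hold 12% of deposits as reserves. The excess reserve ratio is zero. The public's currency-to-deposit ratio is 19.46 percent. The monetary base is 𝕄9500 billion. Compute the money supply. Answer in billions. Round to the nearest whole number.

The money multiplier is m = (1 + c) / (rr + c) = (1 + 0.1946) / (0.12 + 0.1946) ≈ 3.79720.
So M = m × MB = 3.79720 × 9500 = 36073.4 billion.

𝕄36073 billion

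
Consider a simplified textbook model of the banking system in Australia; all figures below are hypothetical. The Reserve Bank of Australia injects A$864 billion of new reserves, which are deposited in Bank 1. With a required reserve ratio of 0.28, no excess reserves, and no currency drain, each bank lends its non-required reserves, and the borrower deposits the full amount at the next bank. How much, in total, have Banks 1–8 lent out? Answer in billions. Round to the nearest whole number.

A$2061 billion

Bank i lends (1 − rr)^i of the original deposit: Bank 1 lends 864·0.7200 = 622.0800, Bank 2 lends 864·0.7200² = 447.8976, and so on.
Summing a geometric series: total = 864·[0.7200·(1 − 0.7200^8) / (1 − 0.7200)] ≈ 2061.2612 billion.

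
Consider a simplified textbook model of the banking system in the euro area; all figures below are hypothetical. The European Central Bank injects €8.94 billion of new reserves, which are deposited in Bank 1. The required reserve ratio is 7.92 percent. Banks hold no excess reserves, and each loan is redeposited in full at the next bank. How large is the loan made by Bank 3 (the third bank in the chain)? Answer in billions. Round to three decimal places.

Each bank lends a fraction (1 − rr) = 0.9208 of the deposit it receives, so Bank 3 receives 8.94·0.9208^2 and lends 8.94·0.9208^3 ≈ 6.9796 billion.

€6.980 billion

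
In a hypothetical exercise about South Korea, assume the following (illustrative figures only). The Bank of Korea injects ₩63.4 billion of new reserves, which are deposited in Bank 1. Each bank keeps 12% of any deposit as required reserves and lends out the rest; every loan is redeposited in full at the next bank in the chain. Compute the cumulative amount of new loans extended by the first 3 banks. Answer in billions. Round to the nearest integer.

Bank i lends (1 − rr)^i of the original deposit: Bank 1 lends 63.4·0.8800 = 55.7920, Bank 2 lends 63.4·0.8800² ≈ 49.0970, and so on.
Summing a geometric series: total = 63.4·[0.8800·(1 − 0.8800^3) / (1 − 0.8800)] ≈ 148.0943 billion.

₩148 billion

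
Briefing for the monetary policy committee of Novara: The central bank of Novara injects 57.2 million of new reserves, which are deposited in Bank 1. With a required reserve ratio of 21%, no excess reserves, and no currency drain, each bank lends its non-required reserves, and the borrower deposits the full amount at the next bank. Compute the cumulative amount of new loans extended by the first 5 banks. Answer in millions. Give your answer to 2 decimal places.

148.97 million

Bank i lends (1 − rr)^i of the original deposit: Bank 1 lends 57.2·0.7900 = 45.1880, Bank 2 lends 57.2·0.7900² ≈ 35.6985, and so on.
Summing a geometric series: total = 57.2·[0.7900·(1 − 0.7900^5) / (1 − 0.7900)] ≈ 148.9686 million.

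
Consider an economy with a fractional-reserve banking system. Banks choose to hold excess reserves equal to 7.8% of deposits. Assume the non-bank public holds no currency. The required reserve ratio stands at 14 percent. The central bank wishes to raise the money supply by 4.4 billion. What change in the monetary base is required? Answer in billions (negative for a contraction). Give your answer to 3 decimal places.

The money multiplier is m = 1 / (rr + e) = 1 / (0.14 + 0.078) ≈ 4.58716.
ΔMB = ΔM / m = (+4.4) / 4.58716 ≈ 0.9592 billion.

0.959 billion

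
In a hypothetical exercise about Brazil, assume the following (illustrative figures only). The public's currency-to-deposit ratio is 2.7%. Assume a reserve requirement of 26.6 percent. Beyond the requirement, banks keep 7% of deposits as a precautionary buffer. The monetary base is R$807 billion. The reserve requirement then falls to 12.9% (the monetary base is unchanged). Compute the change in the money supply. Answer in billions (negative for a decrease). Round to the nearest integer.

Initially m₁ = (1 + 0.027) / (0.266 + 0.07 + 0.027) ≈ 2.8292, so M₁ = 2.8292 × 807 = 2283.1644 billion.
After the change m₂ = (1 + 0.027) / (0.129 + 0.07 + 0.027) ≈ 4.5442, so M₂ = 4.5442 × 807 = 3667.1694 billion.
ΔM = M₂ − M₁ = 3667.1694 − 2283.1644 = 1384.005 billion.

R$1384 billion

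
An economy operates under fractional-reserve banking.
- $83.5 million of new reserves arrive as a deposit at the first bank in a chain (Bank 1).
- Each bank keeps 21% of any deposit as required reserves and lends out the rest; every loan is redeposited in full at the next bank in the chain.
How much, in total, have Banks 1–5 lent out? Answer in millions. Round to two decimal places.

Bank i lends (1 − rr)^i of the original deposit: Bank 1 lends 83.5·0.7900 = 65.9650, Bank 2 lends 83.5·0.7900² ≈ 52.1124, and so on.
Summing a geometric series: total = 83.5·[0.7900·(1 − 0.7900^5) / (1 − 0.7900)] ≈ 217.4628 million.

$217.46 million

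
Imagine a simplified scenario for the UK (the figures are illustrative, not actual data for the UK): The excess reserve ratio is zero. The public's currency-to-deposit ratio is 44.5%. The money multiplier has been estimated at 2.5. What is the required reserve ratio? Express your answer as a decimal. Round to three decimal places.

Using m = 2.5. Since m = (1 + c)/(c + rr + e), the denominator satisfies c + rr + e = (1 + c)/m = (1 + 0.445) / 2.5 = 0.578000.
With c = 0.445 and e = 0, the required reserve ratio is 0.578000 − 0.445 − 0 = 0.133.

0.133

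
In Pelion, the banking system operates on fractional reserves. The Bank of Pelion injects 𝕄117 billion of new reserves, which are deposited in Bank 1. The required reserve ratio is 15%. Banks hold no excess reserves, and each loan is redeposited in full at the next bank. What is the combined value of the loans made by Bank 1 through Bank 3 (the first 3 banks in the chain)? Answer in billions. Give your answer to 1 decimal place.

𝕄255.8 billion

Bank i lends (1 − rr)^i of the original deposit: Bank 1 lends 117·0.8500 = 99.4500, Bank 2 lends 117·0.8500² = 84.5325, and so on.
Summing a geometric series: total = 117·[0.8500·(1 − 0.8500^3) / (1 − 0.8500)] ≈ 255.8351 billion.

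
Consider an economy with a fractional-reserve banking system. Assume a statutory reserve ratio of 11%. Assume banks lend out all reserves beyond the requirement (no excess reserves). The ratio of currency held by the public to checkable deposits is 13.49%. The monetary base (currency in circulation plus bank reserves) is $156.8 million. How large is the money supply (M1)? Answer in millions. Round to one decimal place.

The money multiplier is m = (1 + c) / (rr + c) = (1 + 0.1349) / (0.11 + 0.1349) ≈ 4.63414.
So M = m × MB = 4.63414 × 156.8 ≈ 726.6332 million.

$726.6 million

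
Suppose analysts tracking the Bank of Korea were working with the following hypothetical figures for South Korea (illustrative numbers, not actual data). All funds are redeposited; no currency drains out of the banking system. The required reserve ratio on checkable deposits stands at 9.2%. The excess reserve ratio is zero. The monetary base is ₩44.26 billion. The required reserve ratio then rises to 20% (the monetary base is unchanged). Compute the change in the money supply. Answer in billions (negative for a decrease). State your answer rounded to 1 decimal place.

Initially m₁ = 1 / (0.092) ≈ 10.8696, so M₁ = 10.8696 × 44.26 ≈ 481.0885 billion.
After the change m₂ = 1 / (0.2) = 5, so M₂ = 5 × 44.26 = 221.3 billion.
ΔM = M₂ − M₁ = 221.3 − 481.0885 = -259.7885 billion.

-259.8 billion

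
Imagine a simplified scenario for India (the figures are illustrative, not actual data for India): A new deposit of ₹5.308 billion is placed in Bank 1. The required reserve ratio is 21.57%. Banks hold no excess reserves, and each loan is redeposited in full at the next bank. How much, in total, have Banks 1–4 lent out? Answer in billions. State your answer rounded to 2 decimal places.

Bank i lends (1 − rr)^i of the original deposit: Bank 1 lends 5.308·0.7843 ≈ 4.1631, Bank 2 lends 5.308·0.7843² ≈ 3.2651, and so on.
Summing a geometric series: total = 5.308·[0.7843·(1 − 0.7843^4) / (1 − 0.7843)] ≈ 11.9974 billion.

₹12.00 billion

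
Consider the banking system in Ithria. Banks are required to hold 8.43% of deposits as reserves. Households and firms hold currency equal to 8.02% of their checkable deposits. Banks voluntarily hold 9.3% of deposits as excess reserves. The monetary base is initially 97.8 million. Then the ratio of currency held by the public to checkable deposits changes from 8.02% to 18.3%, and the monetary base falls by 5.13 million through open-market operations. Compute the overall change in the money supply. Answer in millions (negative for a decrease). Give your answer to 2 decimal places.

Before: m₁ = (1 + 0.0802) / (0.0843 + 0.093 + 0.0802) ≈ 4.19495, MB₁ = 97.8, so M₁ = 4.19495 × 97.8 ≈ 410.2661 million.
After: m₂ = (1 + 0.183) / (0.0843 + 0.093 + 0.183) ≈ 3.28337, MB₂ = 97.8 − 5.13 = 92.67, so M₂ = 3.28337 × 92.67 ≈ 304.2699 million.
ΔM = M₂ − M₁ = 304.2699 − 410.2661 = -105.9962 million.

-106.00 million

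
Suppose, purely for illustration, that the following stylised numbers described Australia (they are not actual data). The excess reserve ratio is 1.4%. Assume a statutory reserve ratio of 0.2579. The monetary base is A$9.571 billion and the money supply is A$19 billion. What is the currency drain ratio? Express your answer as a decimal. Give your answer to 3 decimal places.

0.467

Using m = M/MB = 19/9.571 ≈ 1.985164. From m = (1 + c)/(c + rr + e), rearranging gives 1 + c = m·(c + rr + e), so c·(1 − m) = m·(rr + e) − 1.
Hence c = [m·(rr + e) − 1]/(1 − m) = [1.985164 × (0.2579 + 0.014) − 1] / (1 − 1.985164) ≈ 0.467165.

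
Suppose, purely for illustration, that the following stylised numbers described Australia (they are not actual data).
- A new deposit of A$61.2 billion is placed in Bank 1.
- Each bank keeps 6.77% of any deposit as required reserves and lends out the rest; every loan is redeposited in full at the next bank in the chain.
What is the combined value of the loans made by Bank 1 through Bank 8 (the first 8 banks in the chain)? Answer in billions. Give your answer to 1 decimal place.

A$361.8 billion

Bank i lends (1 − rr)^i of the original deposit: Bank 1 lends 61.2·0.9323 ≈ 57.0568, Bank 2 lends 61.2·0.9323² ≈ 53.1940, and so on.
Summing a geometric series: total = 61.2·[0.9323·(1 − 0.9323^8) / (1 − 0.9323)] ≈ 361.7673 billion.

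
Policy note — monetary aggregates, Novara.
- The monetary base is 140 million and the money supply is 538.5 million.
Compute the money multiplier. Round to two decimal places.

The money multiplier is m = M / MB = 538.5 / 140 ≈ 3.84643.

3.85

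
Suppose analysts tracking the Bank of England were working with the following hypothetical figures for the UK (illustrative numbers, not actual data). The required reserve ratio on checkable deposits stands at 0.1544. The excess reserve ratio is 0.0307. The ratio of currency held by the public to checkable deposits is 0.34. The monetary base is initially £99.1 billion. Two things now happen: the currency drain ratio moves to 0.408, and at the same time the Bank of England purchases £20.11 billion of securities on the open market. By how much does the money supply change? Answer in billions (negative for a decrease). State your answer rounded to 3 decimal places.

£30.108 billion

Before: m₁ = (1 + 0.34) / (0.1544 + 0.0307 + 0.34) ≈ 2.5518949, MB₁ = 99.1, so M₁ = 2.5518949 × 99.1 ≈ 252.8928 billion.
After: m₂ = (1 + 0.408) / (0.1544 + 0.0307 + 0.408) ≈ 2.3739673, MB₂ = 99.1 + 20.11 = 119.21, so M₂ = 2.3739673 × 119.21 ≈ 283.0006 billion.
ΔM = M₂ − M₁ = 283.0006 − 252.8928 = 30.1078 billion.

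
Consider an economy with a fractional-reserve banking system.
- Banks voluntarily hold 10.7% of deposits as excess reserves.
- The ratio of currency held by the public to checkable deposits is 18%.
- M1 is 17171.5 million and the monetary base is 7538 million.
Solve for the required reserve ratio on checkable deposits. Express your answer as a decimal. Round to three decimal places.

0.231

Using m = M/MB = 17171.5/7538 ≈ 2.277992. Since m = (1 + c)/(c + rr + e), the denominator satisfies c + rr + e = (1 + c)/m = (1 + 0.18) / 2.277992 ≈ 0.518000.
With c = 0.18 and e = 0.107, the required reserve ratio on checkable deposits is 0.518000 − 0.18 − 0.107 = 0.231.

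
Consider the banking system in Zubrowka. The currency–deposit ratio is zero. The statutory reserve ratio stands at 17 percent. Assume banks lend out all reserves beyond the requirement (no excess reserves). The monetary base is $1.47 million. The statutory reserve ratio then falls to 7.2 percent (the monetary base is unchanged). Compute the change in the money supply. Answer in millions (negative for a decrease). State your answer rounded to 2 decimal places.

Initially m₁ = 1 / (0.17) ≈ 5.8824, so M₁ = 5.8824 × 1.47 ≈ 8.6471 million.
After the change m₂ = 1 / (0.072) ≈ 13.8889, so M₂ = 13.8889 × 1.47 ≈ 20.4167 million.
ΔM = M₂ − M₁ = 20.4167 − 8.6471 = 11.7696 million.

$11.77 million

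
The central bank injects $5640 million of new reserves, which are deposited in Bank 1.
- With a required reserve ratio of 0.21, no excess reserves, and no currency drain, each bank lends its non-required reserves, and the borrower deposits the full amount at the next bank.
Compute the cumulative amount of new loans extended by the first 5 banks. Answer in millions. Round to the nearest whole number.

$14689 million

Bank i lends (1 − rr)^i of the original deposit: Bank 1 lends 5640·0.7900 = 4455.6000, Bank 2 lends 5640·0.7900² = 3519.9240, and so on.
Summing a geometric series: total = 5640·[0.7900·(1 − 0.7900^5) / (1 − 0.7900)] ≈ 14688.5083 million.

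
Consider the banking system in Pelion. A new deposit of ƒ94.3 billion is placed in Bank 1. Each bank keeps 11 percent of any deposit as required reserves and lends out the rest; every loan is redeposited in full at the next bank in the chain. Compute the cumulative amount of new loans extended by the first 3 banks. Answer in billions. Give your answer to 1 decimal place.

Bank i lends (1 − rr)^i of the original deposit: Bank 1 lends 94.3·0.8900 = 83.9270, Bank 2 lends 94.3·0.8900² ≈ 74.6950, and so on.
Summing a geometric series: total = 94.3·[0.8900·(1 − 0.8900^3) / (1 − 0.8900)] ≈ 225.1006 billion.

ƒ225.1 billion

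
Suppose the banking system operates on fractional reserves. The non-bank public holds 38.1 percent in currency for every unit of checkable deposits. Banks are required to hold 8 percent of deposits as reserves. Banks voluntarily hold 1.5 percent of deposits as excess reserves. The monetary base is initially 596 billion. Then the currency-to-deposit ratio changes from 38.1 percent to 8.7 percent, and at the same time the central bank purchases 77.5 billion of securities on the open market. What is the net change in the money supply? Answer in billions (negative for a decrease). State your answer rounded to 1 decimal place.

Before: m₁ = (1 + 0.381) / (0.08 + 0.015 + 0.381) ≈ 2.90126, MB₁ = 596, so M₁ = 2.90126 × 596 ≈ 1729.151 billion.
After: m₂ = (1 + 0.087) / (0.08 + 0.015 + 0.087) ≈ 5.97253, MB₂ = 596 + 77.5 = 673.5, so M₂ = 5.97253 × 673.5 ≈ 4022.499 billion.
ΔM = M₂ − M₁ = 4022.499 − 1729.151 = 2293.348 billion.

2293.3 billion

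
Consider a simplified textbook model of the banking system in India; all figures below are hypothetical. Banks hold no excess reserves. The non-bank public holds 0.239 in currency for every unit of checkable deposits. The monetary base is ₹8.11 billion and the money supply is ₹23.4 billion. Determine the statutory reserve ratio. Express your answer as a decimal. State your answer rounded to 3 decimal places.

Using m = M/MB = 23.4/8.11 ≈ 2.885327. Since m = (1 + c)/(c + rr + e), the denominator satisfies c + rr + e = (1 + c)/m = (1 + 0.239) / 2.885327 ≈ 0.429414.
With c = 0.239 and e = 0, the statutory reserve ratio is 0.429414 − 0.239 − 0 = 0.190414.

0.190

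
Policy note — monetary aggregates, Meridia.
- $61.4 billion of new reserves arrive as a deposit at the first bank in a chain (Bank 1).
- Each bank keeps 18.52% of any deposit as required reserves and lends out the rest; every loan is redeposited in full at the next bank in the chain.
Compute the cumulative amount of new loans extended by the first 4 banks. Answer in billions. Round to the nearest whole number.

$151 billion

Bank i lends (1 − rr)^i of the original deposit: Bank 1 lends 61.4·0.8148 ≈ 50.0287, Bank 2 lends 61.4·0.8148² ≈ 40.7634, and so on.
Summing a geometric series: total = 61.4·[0.8148·(1 − 0.8148^4) / (1 − 0.8148)] ≈ 151.0689 billion.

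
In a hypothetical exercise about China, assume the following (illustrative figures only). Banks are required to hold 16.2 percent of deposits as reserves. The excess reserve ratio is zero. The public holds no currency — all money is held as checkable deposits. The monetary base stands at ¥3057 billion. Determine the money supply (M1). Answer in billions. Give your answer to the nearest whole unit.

With no currency drain or excess reserves, the money multiplier is m = 1/rr = 1/0.162 ≈ 6.17284.
Money supply M = m × MB = 6.17284 × 3057 ≈ 18870.3719 billion.

¥18870 billion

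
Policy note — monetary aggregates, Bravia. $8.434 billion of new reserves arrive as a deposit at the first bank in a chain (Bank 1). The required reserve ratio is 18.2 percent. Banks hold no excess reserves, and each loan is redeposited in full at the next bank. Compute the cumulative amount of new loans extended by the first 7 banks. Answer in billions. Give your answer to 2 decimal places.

$28.62 billion

Bank i lends (1 − rr)^i of the original deposit: Bank 1 lends 8.434·0.8180 ≈ 6.8990, Bank 2 lends 8.434·0.8180² ≈ 5.6434, and so on.
Summing a geometric series: total = 8.434·[0.8180·(1 − 0.8180^7) / (1 − 0.8180)] ≈ 28.6172 billion.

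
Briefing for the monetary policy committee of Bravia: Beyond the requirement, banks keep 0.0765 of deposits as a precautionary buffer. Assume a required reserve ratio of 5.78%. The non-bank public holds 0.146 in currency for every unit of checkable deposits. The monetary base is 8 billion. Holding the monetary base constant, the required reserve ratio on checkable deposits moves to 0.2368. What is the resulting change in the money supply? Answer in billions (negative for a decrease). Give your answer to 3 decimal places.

-12.747 billion

Initially m₁ = (1 + 0.146) / (0.0578 + 0.0765 + 0.146) ≈ 4.08848, so M₁ = 4.08848 × 8 ≈ 32.7078 billion.
After the change m₂ = (1 + 0.146) / (0.2368 + 0.0765 + 0.146) ≈ 2.49510, so M₂ = 2.49510 × 8 = 19.9608 billion.
ΔM = M₂ − M₁ = 19.9608 − 32.7078 = -12.747 billion.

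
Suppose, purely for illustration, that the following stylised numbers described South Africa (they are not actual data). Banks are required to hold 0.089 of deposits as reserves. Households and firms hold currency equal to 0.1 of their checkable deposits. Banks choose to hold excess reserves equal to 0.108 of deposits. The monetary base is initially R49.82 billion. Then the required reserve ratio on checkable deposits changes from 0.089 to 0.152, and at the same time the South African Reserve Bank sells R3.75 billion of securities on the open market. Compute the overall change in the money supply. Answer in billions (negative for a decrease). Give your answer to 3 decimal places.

-43.749 billion

Before: m₁ = (1 + 0.1) / (0.089 + 0.108 + 0.1) ≈ 3.703704, MB₁ = 49.82, so M₁ = 3.703704 × 49.82 ≈ 184.5185 billion.
After: m₂ = (1 + 0.1) / (0.152 + 0.108 + 0.1) ≈ 3.055556, MB₂ = 49.82 − 3.75 = 46.07, so M₂ = 3.055556 × 46.07 ≈ 140.7695 billion.
ΔM = M₂ − M₁ = 140.7695 − 184.5185 = -43.749 billion.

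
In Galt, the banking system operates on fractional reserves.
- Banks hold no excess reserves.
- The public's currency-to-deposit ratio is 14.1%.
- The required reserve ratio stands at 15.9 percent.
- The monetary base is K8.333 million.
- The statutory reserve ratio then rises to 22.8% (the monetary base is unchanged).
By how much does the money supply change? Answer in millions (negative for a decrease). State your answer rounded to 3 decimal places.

-5.926 million

Initially m₁ = (1 + 0.141) / (0.159 + 0.141) ≈ 3.80333, so M₁ = 3.80333 × 8.333 ≈ 31.6931 million.
After the change m₂ = (1 + 0.141) / (0.228 + 0.141) ≈ 3.09214, so M₂ = 3.09214 × 8.333 ≈ 25.7668 million.
ΔM = M₂ − M₁ = 25.7668 − 31.6931 = -5.9263 million.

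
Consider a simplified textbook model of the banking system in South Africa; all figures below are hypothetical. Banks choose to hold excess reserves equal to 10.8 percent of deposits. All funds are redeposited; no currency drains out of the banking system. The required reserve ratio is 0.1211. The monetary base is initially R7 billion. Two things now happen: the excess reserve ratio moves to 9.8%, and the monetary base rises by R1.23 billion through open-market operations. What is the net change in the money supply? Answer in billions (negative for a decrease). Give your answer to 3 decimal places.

R7.008 billion

Before: m₁ = 1 / (0.1211 + 0.108) ≈ 4.36491, MB₁ = 7, so M₁ = 4.36491 × 7 ≈ 30.5544 billion.
After: m₂ = 1 / (0.1211 + 0.098) ≈ 4.56413, MB₂ = 7 + 1.23 = 8.23, so M₂ = 4.56413 × 8.23 ≈ 37.5628 billion.
ΔM = M₂ − M₁ = 37.5628 − 30.5544 = 7.0084 billion.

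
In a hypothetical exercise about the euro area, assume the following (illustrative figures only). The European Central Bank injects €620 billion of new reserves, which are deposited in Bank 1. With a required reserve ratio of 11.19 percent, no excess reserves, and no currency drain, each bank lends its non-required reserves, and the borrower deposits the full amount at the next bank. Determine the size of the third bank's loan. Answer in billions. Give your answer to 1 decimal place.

€434.3 billion

Each bank lends a fraction (1 − rr) = 0.8881 of the deposit it receives, so Bank 3 receives 620·0.8881^2 and lends 620·0.8881^3 ≈ 434.2875 billion.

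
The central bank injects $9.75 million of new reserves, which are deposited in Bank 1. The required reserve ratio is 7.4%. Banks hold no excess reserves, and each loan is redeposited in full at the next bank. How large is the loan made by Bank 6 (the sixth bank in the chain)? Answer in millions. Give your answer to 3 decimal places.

Each bank lends a fraction (1 − rr) = 0.9260 of the deposit it receives, so Bank 6 receives 9.75·0.9260^5 and lends 9.75·0.9260^6 ≈ 6.1471 million.

$6.147 million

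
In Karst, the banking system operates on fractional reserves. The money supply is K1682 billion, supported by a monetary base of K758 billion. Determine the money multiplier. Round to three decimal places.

The money multiplier is m = M / MB = 1682 / 758 ≈ 2.21900.

2.219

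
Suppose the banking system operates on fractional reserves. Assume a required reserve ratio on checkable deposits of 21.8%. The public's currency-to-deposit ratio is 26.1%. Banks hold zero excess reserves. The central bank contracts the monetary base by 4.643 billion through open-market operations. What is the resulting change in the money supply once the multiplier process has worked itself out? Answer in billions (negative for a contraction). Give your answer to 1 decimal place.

-12.2 billion

The money multiplier is m = (1 + c) / (rr + c) = (1 + 0.261) / (0.218 + 0.261) ≈ 2.6326.
The sale removes 4.643 billion of base, so ΔM = m × ΔMB = 2.6326 × (−4.643) ≈ -12.2232 billion.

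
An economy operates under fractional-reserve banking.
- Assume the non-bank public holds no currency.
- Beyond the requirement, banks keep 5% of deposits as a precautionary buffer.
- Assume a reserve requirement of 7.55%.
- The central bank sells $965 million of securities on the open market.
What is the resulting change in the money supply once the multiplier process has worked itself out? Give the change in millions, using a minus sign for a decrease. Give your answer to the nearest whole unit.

-7689 million

The money multiplier is m = 1 / (rr + e) = 1 / (0.0755 + 0.05) ≈ 7.9681.
The sale removes 965 million of base, so ΔM = m × ΔMB = 7.9681 × (−965) = -7689.2165 million.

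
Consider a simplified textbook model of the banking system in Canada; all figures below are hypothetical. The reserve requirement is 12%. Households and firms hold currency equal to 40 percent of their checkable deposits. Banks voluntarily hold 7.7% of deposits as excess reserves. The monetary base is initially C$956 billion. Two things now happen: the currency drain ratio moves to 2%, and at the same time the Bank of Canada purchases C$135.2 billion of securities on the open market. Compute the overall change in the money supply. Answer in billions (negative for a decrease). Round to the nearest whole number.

Before: m₁ = (1 + 0.4) / (0.12 + 0.077 + 0.4) ≈ 2.34506, MB₁ = 956, so M₁ = 2.34506 × 956 ≈ 2241.8774 billion.
After: m₂ = (1 + 0.02) / (0.12 + 0.077 + 0.02) ≈ 4.70046, MB₂ = 956 + 135.2 = 1091.2, so M₂ = 4.70046 × 1091.2 ≈ 5129.142 billion.
ΔM = M₂ − M₁ = 5129.142 − 2241.8774 = 2887.2646 billion.

C$2887 billion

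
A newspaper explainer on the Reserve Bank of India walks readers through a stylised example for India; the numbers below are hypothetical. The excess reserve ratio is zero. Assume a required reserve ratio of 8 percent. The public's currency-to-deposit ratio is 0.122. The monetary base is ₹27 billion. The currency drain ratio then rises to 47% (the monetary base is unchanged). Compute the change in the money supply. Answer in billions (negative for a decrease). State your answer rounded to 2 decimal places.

-77.81 billion

Initially m₁ = (1 + 0.122) / (0.08 + 0.122) ≈ 5.55446, so M₁ = 5.55446 × 27 ≈ 149.9704 billion.
After the change m₂ = (1 + 0.47) / (0.08 + 0.47) ≈ 2.67273, so M₂ = 2.67273 × 27 ≈ 72.1637 billion.
ΔM = M₂ − M₁ = 72.1637 − 149.9704 = -77.8067 billion.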